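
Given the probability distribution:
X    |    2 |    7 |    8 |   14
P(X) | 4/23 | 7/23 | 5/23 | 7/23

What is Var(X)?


E[X] = 195/23
E[X²] = 2051/23
Var(X) = E[X²] - (E[X])² = 2051/23 - 38025/529 = 9148/529

Var(X) = 9148/529 ≈ 17.2930


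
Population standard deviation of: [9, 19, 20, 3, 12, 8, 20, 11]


Mean = 102/8 = 51/4
  (9-51/4)²=225/16
  (19-51/4)²=625/16
  (20-51/4)²=841/16
  (3-51/4)²=1521/16
  (12-51/4)²=9/16
  (8-51/4)²=361/16
  (20-51/4)²=841/16
  (11-51/4)²=49/16
Σ(x-μ)² = 559/2
σ² = (559/2)/8 = 559/16

σ = √(559/16) ≈ 5.9108


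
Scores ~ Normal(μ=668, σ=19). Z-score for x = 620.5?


z = (x - μ)/σ = (620.5 - 668)/19 = -2.5

z = -2.5


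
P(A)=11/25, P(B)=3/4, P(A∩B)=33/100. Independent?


P(A)×P(B) = 33/100
P(A∩B) = 33/100
Equal ✓ → Independent

Yes, independent


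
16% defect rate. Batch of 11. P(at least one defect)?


P(all good) = (21/25)^11 = 350277500542221/2384185791015625
P(≥1 defect) = 2033908290473404/2384185791015625

P = 2033908290473404/2384185791015625 ≈ 85.31%


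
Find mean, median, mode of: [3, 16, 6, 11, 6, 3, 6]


Sorted: [3, 3, 6, 6, 6, 11, 16]
Mean = 51/7
Median = 6
Freq: {3: 2, 16: 1, 6: 3, 11: 1}
Mode: [6]

Mean=51/7, Median=6, Mode=6


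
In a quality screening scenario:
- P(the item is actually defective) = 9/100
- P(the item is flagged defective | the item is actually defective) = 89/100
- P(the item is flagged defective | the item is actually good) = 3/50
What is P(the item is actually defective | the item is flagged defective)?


Using Bayes' theorem:
P(A|B) = P(B|A)·P(A) / P(B)

P(the item is flagged defective) = 89/100 × 9/100 + 3/50 × 91/100
= 801/10000 + 273/5000 = 1347/10000

P(the item is actually defective|the item is flagged defective) = (801/10000) / (1347/10000) = 267/449

P(the item is actually defective|the item is flagged defective) = 267/449 ≈ 59.47%


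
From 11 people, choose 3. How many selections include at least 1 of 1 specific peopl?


Complement: C(11,3) - C(10,3) = 165 - 120 = 45

45


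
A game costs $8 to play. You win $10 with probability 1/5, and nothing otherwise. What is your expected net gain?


E[gain] = (10-8)×1/5 + (-8)×4/5
= 2/5 - 32/5 = -6

Expected net gain = $-6 ≈ $-6.00


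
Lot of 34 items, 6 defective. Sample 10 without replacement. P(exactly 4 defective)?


Hypergeometric: C(6,4)×C(28,6)/C(34,10)
= 15×376740/131128140 = 7245/168113

P(X=4) = 7245/168113 ≈ 4.31%


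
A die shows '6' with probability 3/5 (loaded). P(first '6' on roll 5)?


Geometric: P(X=5) = (1-p)^(k-1)×p = (2/5)^4×3/5 = 48/3125

P(X=5) = 48/3125 ≈ 1.54%


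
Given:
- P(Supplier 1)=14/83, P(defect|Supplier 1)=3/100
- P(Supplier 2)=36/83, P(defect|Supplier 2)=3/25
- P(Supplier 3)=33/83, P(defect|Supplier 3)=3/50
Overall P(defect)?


P(B) = Σ P(B|Aᵢ)×P(Aᵢ)
  3/100×14/83 = 21/4150
  3/25×36/83 = 108/2075
  3/50×33/83 = 99/4150
Sum = 168/2075

P(defect) = 168/2075 ≈ 8.10%


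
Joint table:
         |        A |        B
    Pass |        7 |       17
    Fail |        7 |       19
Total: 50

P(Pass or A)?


P(Pass∨A) = P(Pass) + P(A) - P(Pass∧A)
= (24 + 14 - 7)/50 = 31/50

P = 31/50 ≈ 62.00%


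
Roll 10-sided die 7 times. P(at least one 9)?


P(no 9)^7 = (9/10)^7 = 4782969/10000000
P(≥1) = 1 - 4782969/10000000 = 5217031/10000000

P = 5217031/10000000 ≈ 52.17%


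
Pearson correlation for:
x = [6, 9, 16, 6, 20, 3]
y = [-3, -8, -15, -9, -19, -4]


n=6, Σx=60, Σy=-58, Σxy=-776, Σx²=818, Σy²=756
r = (6×(-776) - 60×(-58))/√((6×818 - 60²)(6×756 - (-58)²))
= -1176/√(1308×1172) = -1176/√1532976 ≈ -1176/1238.1341 ≈ -0.9498

r ≈ -0.9498


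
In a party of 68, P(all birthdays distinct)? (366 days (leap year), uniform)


P(all different) = Π(366-i)/366 for i=0..67
= (366/366)×(365/366)×...×(299/366)
= 0.001299

P ≈ 0.0013 ≈ 0.13%


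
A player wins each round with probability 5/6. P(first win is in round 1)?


Geometric: P(X=1) = (1-p)^(k-1)×p = (1/6)^0×5/6 = 5/6

P(X=1) = 5/6 ≈ 83.33%


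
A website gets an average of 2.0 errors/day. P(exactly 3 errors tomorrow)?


Poisson(λ=2.0): P(X=3) = e^(-λ)×λ^k/k!
= e^(-2.0) × 2.0^3 / 3!
≈ 0.1353352832 × 8 / 6 ≈ 0.180447

P(X=3) ≈ 0.180447 ≈ 18.04%


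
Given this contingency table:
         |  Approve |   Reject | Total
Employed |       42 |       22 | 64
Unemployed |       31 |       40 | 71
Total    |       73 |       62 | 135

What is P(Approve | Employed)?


P(Approve | Employed) = 42/(42+22) = 42/64 = 21/32

P(Approve|Employed) = 21/32 ≈ 65.62%


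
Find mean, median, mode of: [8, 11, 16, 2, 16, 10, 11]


Sorted: [2, 8, 10, 11, 11, 16, 16]
Mean = 74/7
Median = 11
Freq: {8: 1, 11: 2, 16: 2, 2: 1, 10: 1}
Mode: [11, 16]

Mean=74/7, Median=11, Mode=[11, 16]


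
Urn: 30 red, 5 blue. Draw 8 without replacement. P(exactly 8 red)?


Hypergeometric: C(30,8)×C(5,0)/C(35,8)
= 5852925×1/23535820 = 40365/162316

P(X=8) = 40365/162316 ≈ 24.87%


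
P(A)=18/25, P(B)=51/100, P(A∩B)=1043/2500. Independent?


P(A)×P(B) = 459/1250
P(A∩B) = 1043/2500
Not equal → NOT independent

No, not independent


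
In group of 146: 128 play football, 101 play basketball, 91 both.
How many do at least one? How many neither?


|A∪B| = 128+101-91 = 138
Neither = 146-138 = 8

At least one: 138; Neither: 8


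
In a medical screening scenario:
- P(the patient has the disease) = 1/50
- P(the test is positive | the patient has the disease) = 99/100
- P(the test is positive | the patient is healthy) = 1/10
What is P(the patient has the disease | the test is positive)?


Using Bayes' theorem:
P(A|B) = P(B|A)·P(A) / P(B)

P(the test is positive) = 99/100 × 1/50 + 1/10 × 49/50
= 99/5000 + 49/500 = 589/5000

P(the patient has the disease|the test is positive) = (99/5000) / (589/5000) = 99/589

P(the patient has the disease|the test is positive) = 99/589 ≈ 16.81%


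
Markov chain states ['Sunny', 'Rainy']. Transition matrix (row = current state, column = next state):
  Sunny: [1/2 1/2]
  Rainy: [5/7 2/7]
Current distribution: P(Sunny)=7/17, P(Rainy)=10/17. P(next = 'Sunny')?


P(next=Sunny) = Σᵢ P(now=i)×P(i→Sunny)
= 7/17×1/2 + 10/17×5/7
= 7/34 + 50/119 = 149/238

P = 149/238 ≈ 0.6261


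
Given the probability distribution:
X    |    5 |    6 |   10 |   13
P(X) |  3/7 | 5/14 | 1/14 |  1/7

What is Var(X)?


E[X] = 48/7
E[X²] = 384/7
Var(X) = E[X²] - (E[X])² = 384/7 - 2304/49 = 384/49

Var(X) = 384/49 ≈ 7.8367


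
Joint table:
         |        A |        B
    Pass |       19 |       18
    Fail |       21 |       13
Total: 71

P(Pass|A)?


P(Pass|A) = 19/(19+21) = 19/40

P = 19/40 ≈ 47.50%


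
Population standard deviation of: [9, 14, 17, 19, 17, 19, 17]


Mean = 112/7 = 16
  (9-16)²=49
  (14-16)²=4
  (17-16)²=1
  (19-16)²=9
  (17-16)²=1
  (19-16)²=9
  (17-16)²=1
Σ(x-μ)² = 74
σ² = 74/7

σ = √(74/7) ≈ 3.2514


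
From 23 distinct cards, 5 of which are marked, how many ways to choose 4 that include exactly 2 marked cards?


Choose 2 of the 5 marked cards and 2 of the other 18 cards:
C(5,2)×C(18,2) = 10×153 = 1530

1530


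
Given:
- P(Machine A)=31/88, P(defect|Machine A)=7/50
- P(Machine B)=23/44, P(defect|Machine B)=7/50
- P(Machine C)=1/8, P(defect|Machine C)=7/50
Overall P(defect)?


P(B) = Σ P(B|Aᵢ)×P(Aᵢ)
  7/50×31/88 = 217/4400
  7/50×23/44 = 161/2200
  7/50×1/8 = 7/400
Sum = 7/50

P(defect) = 7/50 ≈ 14.00%


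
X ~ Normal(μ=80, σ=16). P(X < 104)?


z = (104-80)/16 = 1.5
P(Z < 1.5) = 0.9332

P(X < 104) ≈ 0.9332


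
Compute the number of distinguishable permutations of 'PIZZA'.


Letters: 5, freq: {'P': 1, 'I': 1, 'Z': 2, 'A': 1}
5!/(1!×1!×2!×1!) = 120/2 = 60

60


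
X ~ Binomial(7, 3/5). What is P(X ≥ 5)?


P(X ≥ 5) = Σ P(X=i) for i=5..7
P(X=5) = 20412/78125
P(X=6) = 10206/78125
P(X=7) = 2187/78125
Sum = 6561/15625

P(X ≥ 5) = 6561/15625 ≈ 41.99%


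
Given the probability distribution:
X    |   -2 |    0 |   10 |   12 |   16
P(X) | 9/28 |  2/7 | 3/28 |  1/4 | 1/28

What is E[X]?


E[X] = Σ x·P(X=x)
= (-2)×(9/28) + (0)×(2/7) + (10)×(3/28) + (12)×(1/4) + (16)×(1/28)
= 4

E[X] = 4


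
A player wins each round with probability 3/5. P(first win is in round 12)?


Geometric: P(X=12) = (1-p)^(k-1)×p = (2/5)^11×3/5 = 6144/244140625

P(X=12) = 6144/244140625 ≈ 0.00%


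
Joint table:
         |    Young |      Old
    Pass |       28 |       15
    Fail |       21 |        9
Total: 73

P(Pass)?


P(Pass) = (28+15)/73 = 43/73

P(Pass) = 43/73 ≈ 58.90%


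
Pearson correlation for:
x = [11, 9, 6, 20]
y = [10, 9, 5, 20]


n=4, Σx=46, Σy=44, Σxy=621, Σx²=638, Σy²=606
r = (4×621 - 46×44)/√((4×638 - 46²)(4×606 - 44²))
= 460/√(436×488) = 460/√212768 ≈ 460/461.2678 ≈ 0.9973

r ≈ 0.9973


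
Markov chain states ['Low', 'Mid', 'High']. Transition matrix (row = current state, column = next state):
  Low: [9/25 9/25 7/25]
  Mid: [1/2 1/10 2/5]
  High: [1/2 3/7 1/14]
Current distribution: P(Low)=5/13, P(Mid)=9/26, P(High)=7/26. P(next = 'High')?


P(next=High) = Σᵢ P(now=i)×P(i→High)
= 5/13×7/25 + 9/26×2/5 + 7/26×1/14
= 7/65 + 9/65 + 1/52 = 69/260

P = 69/260 ≈ 0.2654


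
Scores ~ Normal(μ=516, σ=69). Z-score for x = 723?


z = (x - μ)/σ = (723 - 516)/69 = 3.0

z = 3.0


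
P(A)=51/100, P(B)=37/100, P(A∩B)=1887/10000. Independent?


P(A)×P(B) = 1887/10000
P(A∩B) = 1887/10000
Equal ✓ → Independent

Yes, independent


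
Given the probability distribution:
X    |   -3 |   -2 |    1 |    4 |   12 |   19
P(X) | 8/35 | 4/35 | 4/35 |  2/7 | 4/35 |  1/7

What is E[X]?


E[X] = Σ x·P(X=x)
= (-3)×(8/35) + (-2)×(4/35) + (1)×(4/35) + (4)×(2/7) + (12)×(4/35) + (19)×(1/7)
= 31/7

E[X] = 31/7


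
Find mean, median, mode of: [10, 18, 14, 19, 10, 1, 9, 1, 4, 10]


Sorted: [1, 1, 4, 9, 10, 10, 10, 14, 18, 19]
Mean = 96/10 = 48/5
Median = 10
Freq: {10: 3, 18: 1, 14: 1, 19: 1, 1: 2, 9: 1, 4: 1}
Mode: [10]

Mean=48/5, Median=10, Mode=10


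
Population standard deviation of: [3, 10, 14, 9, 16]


Mean = 52/5
  (3-52/5)²=1369/25
  (10-52/5)²=4/25
  (14-52/5)²=324/25
  (9-52/5)²=49/25
  (16-52/5)²=784/25
Σ(x-μ)² = 506/5
σ² = (506/5)/5 = 506/25

σ = √(506/25) ≈ 4.4989


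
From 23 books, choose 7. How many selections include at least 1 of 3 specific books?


Complement: C(23,7) - C(20,7) = 245157 - 77520 = 167637

167637


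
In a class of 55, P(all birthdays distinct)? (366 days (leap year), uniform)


P(all different) = Π(366-i)/366 for i=0..54
= (366/366)×(365/366)×...×(312/366)
= 0.013909

P ≈ 0.0139 ≈ 1.39%


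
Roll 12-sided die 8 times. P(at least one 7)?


P(no 7)^8 = (11/12)^8 = 214358881/429981696
P(≥1) = 1 - 214358881/429981696 = 215622815/429981696

P = 215622815/429981696 ≈ 50.15%


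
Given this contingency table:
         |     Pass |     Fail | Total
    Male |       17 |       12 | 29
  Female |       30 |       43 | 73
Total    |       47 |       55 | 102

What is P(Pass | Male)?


P(Pass | Male) = 17/(17+12) = 17/29

P(Pass|Male) = 17/29 ≈ 58.62%


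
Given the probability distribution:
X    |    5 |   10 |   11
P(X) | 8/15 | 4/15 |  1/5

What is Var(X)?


E[X] = 113/15
E[X²] = 321/5
Var(X) = E[X²] - (E[X])² = 321/5 - 12769/225 = 1676/225

Var(X) = 1676/225 ≈ 7.4489


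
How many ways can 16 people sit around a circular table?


Circular arrangements of 16 distinct objects: fix one position to break rotational symmetry.
(n-1)! = 15! = 1307674368000

1307674368000


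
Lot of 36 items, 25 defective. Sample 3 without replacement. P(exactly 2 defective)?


Hypergeometric: C(25,2)×C(11,1)/C(36,3)
= 300×11/7140 = 55/119

P(X=2) = 55/119 ≈ 46.22%


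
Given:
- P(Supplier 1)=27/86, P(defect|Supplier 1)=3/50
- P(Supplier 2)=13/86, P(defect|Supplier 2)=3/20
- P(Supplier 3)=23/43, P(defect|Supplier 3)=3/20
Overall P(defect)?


P(B) = Σ P(B|Aᵢ)×P(Aᵢ)
  3/50×27/86 = 81/4300
  3/20×13/86 = 39/1720
  3/20×23/43 = 69/860
Sum = 1047/8600

P(defect) = 1047/8600 ≈ 12.17%


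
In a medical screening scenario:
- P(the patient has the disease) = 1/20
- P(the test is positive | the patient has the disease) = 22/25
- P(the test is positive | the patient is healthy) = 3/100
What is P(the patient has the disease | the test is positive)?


Using Bayes' theorem:
P(A|B) = P(B|A)·P(A) / P(B)

P(the test is positive) = 22/25 × 1/20 + 3/100 × 19/20
= 11/250 + 57/2000 = 29/400

P(the patient has the disease|the test is positive) = (11/250) / (29/400) = 88/145

P(the patient has the disease|the test is positive) = 88/145 ≈ 60.69%


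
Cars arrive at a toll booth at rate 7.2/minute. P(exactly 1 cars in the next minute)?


Poisson(λ=7.2): P(X=1) = e^(-λ)×λ^k/k!
= e^(-7.2) × 7.2^1 / 1!
≈ 0.0007465858084 × 7.2 / 1 ≈ 0.005375

P(X=1) ≈ 0.005375 ≈ 0.54%


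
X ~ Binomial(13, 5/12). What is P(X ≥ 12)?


P(X ≥ 12) = Σ P(X=i) for i=12..13
P(X=12) = 22216796875/106993205379072
P(X=13) = 1220703125/106993205379072
Sum = 244140625/1114512556032

P(X ≥ 12) = 244140625/1114512556032 ≈ 0.02%


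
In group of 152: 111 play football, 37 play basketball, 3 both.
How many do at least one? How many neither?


|A∪B| = 111+37-3 = 145
Neither = 152-145 = 7

At least one: 145; Neither: 7


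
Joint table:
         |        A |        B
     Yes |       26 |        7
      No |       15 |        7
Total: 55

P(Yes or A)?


P(Yes∨A) = P(Yes) + P(A) - P(Yes∧A)
= (33 + 41 - 26)/55 = 48/55

P = 48/55 ≈ 87.27%


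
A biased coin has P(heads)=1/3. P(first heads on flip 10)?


Geometric: P(X=10) = (1-p)^(k-1)×p = (2/3)^9×1/3 = 512/59049

P(X=10) = 512/59049 ≈ 0.87%


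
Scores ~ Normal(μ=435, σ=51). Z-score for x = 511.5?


z = (x - μ)/σ = (511.5 - 435)/51 = 1.5

z = 1.5


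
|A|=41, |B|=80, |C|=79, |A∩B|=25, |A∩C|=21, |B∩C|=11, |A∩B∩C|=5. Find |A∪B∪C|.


|A∪B∪C| = 41+80+79-25-21-11+5 = 148

|A∪B∪C| = 148


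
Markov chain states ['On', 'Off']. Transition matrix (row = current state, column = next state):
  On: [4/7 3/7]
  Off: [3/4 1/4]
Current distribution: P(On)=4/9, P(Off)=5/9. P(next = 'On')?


P(next=On) = Σᵢ P(now=i)×P(i→On)
= 4/9×4/7 + 5/9×3/4
= 16/63 + 5/12 = 169/252

P = 169/252 ≈ 0.6706


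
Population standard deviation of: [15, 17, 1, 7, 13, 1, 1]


Mean = 55/7
  (15-55/7)²=2500/49
  (17-55/7)²=4096/49
  (1-55/7)²=2304/49
  (7-55/7)²=36/49
  (13-55/7)²=1296/49
  (1-55/7)²=2304/49
  (1-55/7)²=2304/49
Σ(x-μ)² = 2120/7
σ² = (2120/7)/7 = 2120/49

σ = √(2120/49) ≈ 6.5776


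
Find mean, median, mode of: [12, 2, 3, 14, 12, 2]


Sorted: [2, 2, 3, 12, 12, 14]
Mean = 45/6 = 15/2
Median = 15/2
Freq: {12: 2, 2: 2, 3: 1, 14: 1}
Mode: [2, 12]

Mean=15/2, Median=15/2, Mode=[2, 12]


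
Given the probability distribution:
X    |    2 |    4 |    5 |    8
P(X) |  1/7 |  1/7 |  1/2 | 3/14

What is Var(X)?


E[X] = 71/14
E[X²] = 407/14
Var(X) = E[X²] - (E[X])² = 407/14 - 5041/196 = 657/196

Var(X) = 657/196 ≈ 3.3520


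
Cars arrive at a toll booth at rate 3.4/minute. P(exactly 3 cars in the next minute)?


Poisson(λ=3.4): P(X=3) = e^(-λ)×λ^k/k!
= e^(-3.4) × 3.4^3 / 3!
≈ 0.03337326996 × 39.304 / 6 ≈ 0.218617

P(X=3) ≈ 0.218617 ≈ 21.86%


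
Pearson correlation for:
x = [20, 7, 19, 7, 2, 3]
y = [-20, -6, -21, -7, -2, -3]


n=6, Σx=58, Σy=-59, Σxy=-903, Σx²=872, Σy²=939
r = (6×(-903) - 58×(-59))/√((6×872 - 58²)(6×939 - (-59)²))
= -1996/√(1868×2153) = -1996/√4021804 ≈ -1996/2005.4436 ≈ -0.9953

r ≈ -0.9953


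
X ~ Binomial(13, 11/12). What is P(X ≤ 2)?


P(X ≤ 2) = Σ P(X=i) for i=0..2
P(X=0) = 1/106993205379072
P(X=1) = 143/106993205379072
P(X=2) = 1573/17832200896512
Sum = 1597/17832200896512

P(X ≤ 2) = 1597/17832200896512 ≈ 0.00%


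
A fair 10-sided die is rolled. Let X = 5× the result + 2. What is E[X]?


E[die] = (1+10)/2 = 11/2
E[X] = 5×11/2 + 2 = 59/2

E[X] = 59/2


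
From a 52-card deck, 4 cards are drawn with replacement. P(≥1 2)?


P(not a 2) = 48/52 = 12/13
P(none in 4 draws) = (12/13)^4 = 20736/28561
P(≥1 2) = 1 - 20736/28561 = 7825/28561

P = 7825/28561 ≈ 27.40%


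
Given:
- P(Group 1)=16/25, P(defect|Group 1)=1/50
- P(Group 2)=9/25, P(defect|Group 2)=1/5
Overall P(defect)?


P(B) = Σ P(B|Aᵢ)×P(Aᵢ)
  1/50×16/25 = 8/625
  1/5×9/25 = 9/125
Sum = 53/625

P(defect) = 53/625 ≈ 8.48%


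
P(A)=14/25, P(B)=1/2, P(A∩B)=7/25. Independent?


P(A)×P(B) = 7/25
P(A∩B) = 7/25
Equal ✓ → Independent

Yes, independent


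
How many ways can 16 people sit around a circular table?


Circular arrangements of 16 distinct objects: fix one position to break rotational symmetry.
(n-1)! = 15! = 1307674368000

1307674368000


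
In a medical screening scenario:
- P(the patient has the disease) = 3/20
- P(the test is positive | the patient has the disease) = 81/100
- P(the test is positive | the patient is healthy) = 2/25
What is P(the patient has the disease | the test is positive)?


Using Bayes' theorem:
P(A|B) = P(B|A)·P(A) / P(B)

P(the test is positive) = 81/100 × 3/20 + 2/25 × 17/20
= 243/2000 + 17/250 = 379/2000

P(the patient has the disease|the test is positive) = (243/2000) / (379/2000) = 243/379

P(the patient has the disease|the test is positive) = 243/379 ≈ 64.12%


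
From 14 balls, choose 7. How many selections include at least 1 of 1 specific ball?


Complement: C(14,7) - C(13,7) = 3432 - 1716 = 1716

1716


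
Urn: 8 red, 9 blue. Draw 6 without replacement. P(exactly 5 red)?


Hypergeometric: C(8,5)×C(9,1)/C(17,6)
= 56×9/12376 = 9/221

P(X=5) = 9/221 ≈ 4.07%


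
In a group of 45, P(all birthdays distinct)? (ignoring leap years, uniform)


P(all different) = Π(365-i)/365 for i=0..44
= (365/365)×(364/365)×...×(321/365)
= 0.059024

P ≈ 0.0590 ≈ 5.90%


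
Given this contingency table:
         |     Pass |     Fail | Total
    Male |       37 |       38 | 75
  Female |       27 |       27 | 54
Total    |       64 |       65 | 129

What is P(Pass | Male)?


P(Pass | Male) = 37/(37+38) = 37/75

P(Pass|Male) = 37/75 ≈ 49.33%


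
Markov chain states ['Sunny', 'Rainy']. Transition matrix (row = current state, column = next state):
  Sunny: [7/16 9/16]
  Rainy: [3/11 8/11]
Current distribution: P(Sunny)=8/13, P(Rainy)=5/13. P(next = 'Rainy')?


P(next=Rainy) = Σᵢ P(now=i)×P(i→Rainy)
= 8/13×9/16 + 5/13×8/11
= 9/26 + 40/143 = 179/286

P = 179/286 ≈ 0.6259


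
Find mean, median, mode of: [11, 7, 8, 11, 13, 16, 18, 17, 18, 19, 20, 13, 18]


Sorted: [7, 8, 11, 11, 13, 13, 16, 17, 18, 18, 18, 19, 20]
Mean = 189/13
Median = 16
Freq: {11: 2, 7: 1, 8: 1, 13: 2, 16: 1, 18: 3, 17: 1, 19: 1, 20: 1}
Mode: [18]

Mean=189/13, Median=16, Mode=18


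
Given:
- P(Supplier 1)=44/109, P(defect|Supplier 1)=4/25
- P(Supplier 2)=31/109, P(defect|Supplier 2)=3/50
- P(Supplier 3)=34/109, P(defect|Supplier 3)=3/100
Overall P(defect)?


P(B) = Σ P(B|Aᵢ)×P(Aᵢ)
  4/25×44/109 = 176/2725
  3/50×31/109 = 93/5450
  3/100×34/109 = 51/5450
Sum = 248/2725

P(defect) = 248/2725 ≈ 9.10%


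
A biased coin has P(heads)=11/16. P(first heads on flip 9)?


Geometric: P(X=9) = (1-p)^(k-1)×p = (5/16)^8×11/16 = 4296875/68719476736

P(X=9) = 4296875/68719476736 ≈ 0.01%


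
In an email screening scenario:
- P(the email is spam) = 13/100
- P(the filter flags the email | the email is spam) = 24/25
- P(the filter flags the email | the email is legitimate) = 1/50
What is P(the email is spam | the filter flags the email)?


Using Bayes' theorem:
P(A|B) = P(B|A)·P(A) / P(B)

P(the filter flags the email) = 24/25 × 13/100 + 1/50 × 87/100
= 78/625 + 87/5000 = 711/5000

P(the email is spam|the filter flags the email) = (78/625) / (711/5000) = 208/237

P(the email is spam|the filter flags the email) = 208/237 ≈ 87.76%


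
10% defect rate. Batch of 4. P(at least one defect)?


P(all good) = (9/10)^4 = 6561/10000
P(≥1 defect) = 3439/10000

P = 3439/10000 ≈ 34.39%


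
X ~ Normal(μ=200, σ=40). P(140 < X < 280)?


z₁=(140-200)/40=-1.5, z₂=(280-200)/40=2.0
P = Φ(2.0) - Φ(-1.5) = 0.977250 - 0.066807 = 0.910443 ≈ 0.9104

P(140 < X < 280) ≈ 0.9104


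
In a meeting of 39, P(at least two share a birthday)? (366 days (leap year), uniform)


P(all different) = Π(366-i)/366 for i=0..38
= 0.122510
P(match) = 1 - 0.122510 = 0.877490

P ≈ 0.8775 ≈ 87.75%


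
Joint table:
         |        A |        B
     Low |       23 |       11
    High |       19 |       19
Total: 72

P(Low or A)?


P(Low∨A) = P(Low) + P(A) - P(Low∧A)
= (34 + 42 - 23)/72 = 53/72

P = 53/72 ≈ 73.61%


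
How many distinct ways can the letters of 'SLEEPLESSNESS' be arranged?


Letters: 13, freq: {'S': 5, 'L': 2, 'E': 4, 'P': 1, 'N': 1}
13!/(5!×2!×4!×1!×1!) = 6227020800/5760 = 1081080

1081080


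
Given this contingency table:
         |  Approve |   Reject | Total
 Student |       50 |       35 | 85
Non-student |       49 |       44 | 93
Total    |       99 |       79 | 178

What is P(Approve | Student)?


P(Approve | Student) = 50/(50+35) = 50/85 = 10/17

P(Approve|Student) = 10/17 ≈ 58.82%


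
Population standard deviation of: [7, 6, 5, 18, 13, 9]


Mean = 58/6 = 29/3
  (7-29/3)²=64/9
  (6-29/3)²=121/9
  (5-29/3)²=196/9
  (18-29/3)²=625/9
  (13-29/3)²=100/9
  (9-29/3)²=4/9
Σ(x-μ)² = 370/3
σ² = (370/3)/6 = 185/9

σ = √(185/9) ≈ 4.5338


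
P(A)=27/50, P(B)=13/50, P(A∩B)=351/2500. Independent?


P(A)×P(B) = 351/2500
P(A∩B) = 351/2500
Equal ✓ → Independent

Yes, independent


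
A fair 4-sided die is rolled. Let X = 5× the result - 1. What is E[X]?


E[die] = (1+4)/2 = 5/2
E[X] = 5×5/2 - 1 = 23/2

E[X] = 23/2


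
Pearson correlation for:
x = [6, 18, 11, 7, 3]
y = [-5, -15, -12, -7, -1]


n=5, Σx=45, Σy=-40, Σxy=-484, Σx²=539, Σy²=444
r = (5×(-484) - 45×(-40))/√((5×539 - 45²)(5×444 - (-40)²))
= -620/√(670×620) = -620/√415400 ≈ -620/644.5153 ≈ -0.9620

r ≈ -0.9620


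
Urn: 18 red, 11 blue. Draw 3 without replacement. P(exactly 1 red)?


Hypergeometric: C(18,1)×C(11,2)/C(29,3)
= 18×55/3654 = 55/203

P(X=1) = 55/203 ≈ 27.09%


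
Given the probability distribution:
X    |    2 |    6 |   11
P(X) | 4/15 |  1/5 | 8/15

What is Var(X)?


E[X] = 38/5
E[X²] = 364/5
Var(X) = E[X²] - (E[X])² = 364/5 - 1444/25 = 376/25

Var(X) = 376/25 ≈ 15.0400


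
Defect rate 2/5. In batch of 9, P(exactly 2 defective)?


Binomial: P(X=2) = C(9,2)×p^2×(1-p)^7
= 36 × 4/25 × 2187/78125 = 314928/1953125

P(X=2) = 314928/1953125 ≈ 16.12%


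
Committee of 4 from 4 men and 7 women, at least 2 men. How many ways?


Count by #men:
  2M,2W: C(4,2)×C(7,2)=126
  3M,1W: C(4,3)×C(7,1)=28
  4M,0W: C(4,4)×C(7,0)=1
Total = 155

155


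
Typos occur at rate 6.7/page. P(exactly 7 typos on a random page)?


Poisson(λ=6.7): P(X=7) = e^(-λ)×λ^k/k!
= e^(-6.7) × 6.7^7 / 7!
≈ 0.001230911903 × 606071.160532 / 5040 ≈ 0.148020

P(X=7) ≈ 0.148020 ≈ 14.80%


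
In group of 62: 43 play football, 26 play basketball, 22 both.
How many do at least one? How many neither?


|A∪B| = 43+26-22 = 47
Neither = 62-47 = 15

At least one: 47; Neither: 15


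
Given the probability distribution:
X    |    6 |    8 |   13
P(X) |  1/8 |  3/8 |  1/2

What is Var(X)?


E[X] = 41/4
E[X²] = 113
Var(X) = E[X²] - (E[X])² = 113 - 1681/16 = 127/16

Var(X) = 127/16 ≈ 7.9375


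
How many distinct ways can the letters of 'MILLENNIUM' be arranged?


Letters: 10, freq: {'M': 2, 'I': 2, 'L': 2, 'E': 1, 'N': 2, 'U': 1}
10!/(2!×2!×2!×1!×2!×1!) = 3628800/16 = 226800

226800


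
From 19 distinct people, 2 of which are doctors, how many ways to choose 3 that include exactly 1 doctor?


Choose 1 of the 2 doctors and 2 of the other 17 people:
C(2,1)×C(17,2) = 2×136 = 272

272


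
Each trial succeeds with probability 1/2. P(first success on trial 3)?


Geometric: P(X=3) = (1-p)^(k-1)×p = (1/2)^2×1/2 = 1/8

P(X=3) = 1/8 ≈ 12.50%


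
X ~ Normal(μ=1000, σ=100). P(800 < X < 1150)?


z₁=(800-1000)/100=-2.0, z₂=(1150-1000)/100=1.5
P = Φ(1.5) - Φ(-2.0) = 0.933193 - 0.022750 = 0.910443 ≈ 0.9104

P(800 < X < 1150) ≈ 0.9104


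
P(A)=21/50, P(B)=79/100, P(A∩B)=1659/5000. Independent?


P(A)×P(B) = 1659/5000
P(A∩B) = 1659/5000
Equal ✓ → Independent

Yes, independent


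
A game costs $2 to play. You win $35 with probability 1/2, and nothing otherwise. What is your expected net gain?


E[gain] = (35-2)×1/2 + (-2)×1/2
= 33/2 - 1 = 31/2

Expected net gain = $31/2 ≈ $15.50


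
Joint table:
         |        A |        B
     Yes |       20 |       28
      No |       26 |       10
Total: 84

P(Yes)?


P(Yes) = (20+28)/84 = 48/84 = 4/7

P(Yes) = 4/7 ≈ 57.14%


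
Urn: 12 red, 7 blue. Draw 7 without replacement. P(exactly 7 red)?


Hypergeometric: C(12,7)×C(7,0)/C(19,7)
= 792×1/50388 = 66/4199

P(X=7) = 66/4199 ≈ 1.57%


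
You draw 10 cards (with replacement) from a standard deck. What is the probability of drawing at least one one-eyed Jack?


P(not a one-eyed Jack) = 50/52 = 25/26
P(none in 10 draws) = (25/26)^10 = 95367431640625/141167095653376
P(≥1 one-eyed Jack) = 1 - 95367431640625/141167095653376 = 45799664012751/141167095653376

P = 45799664012751/141167095653376 ≈ 32.44%


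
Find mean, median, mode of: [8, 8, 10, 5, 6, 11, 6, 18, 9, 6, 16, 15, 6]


Sorted: [5, 6, 6, 6, 6, 8, 8, 9, 10, 11, 15, 16, 18]
Mean = 124/13
Median = 8
Freq: {8: 2, 10: 1, 5: 1, 6: 4, 11: 1, 18: 1, 9: 1, 16: 1, 15: 1}
Mode: [6]

Mean=124/13, Median=8, Mode=6


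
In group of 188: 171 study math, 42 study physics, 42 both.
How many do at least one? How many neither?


|A∪B| = 171+42-42 = 171
Neither = 188-171 = 17

At least one: 171; Neither: 17


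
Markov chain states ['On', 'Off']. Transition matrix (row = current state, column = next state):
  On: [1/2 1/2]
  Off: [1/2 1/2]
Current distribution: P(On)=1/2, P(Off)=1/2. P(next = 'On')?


P(next=On) = Σᵢ P(now=i)×P(i→On)
= 1/2×1/2 + 1/2×1/2
= 1/4 + 1/4 = 1/2

P = 1/2 ≈ 0.5000


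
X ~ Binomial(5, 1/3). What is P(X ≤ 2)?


P(X ≤ 2) = Σ P(X=i) for i=0..2
P(X=0) = 32/243
P(X=1) = 80/243
P(X=2) = 80/243
Sum = 64/81

P(X ≤ 2) = 64/81 ≈ 79.01%


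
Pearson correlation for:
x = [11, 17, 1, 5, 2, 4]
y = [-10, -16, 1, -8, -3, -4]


n=6, Σx=40, Σy=-40, Σxy=-443, Σx²=456, Σy²=446
r = (6×(-443) - 40×(-40))/√((6×456 - 40²)(6×446 - (-40)²))
= -1058/√(1136×1076) = -1058/√1222336 ≈ -1058/1105.5931 ≈ -0.9570

r ≈ -0.9570


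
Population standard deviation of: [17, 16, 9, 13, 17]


Mean = 72/5
  (17-72/5)²=169/25
  (16-72/5)²=64/25
  (9-72/5)²=729/25
  (13-72/5)²=49/25
  (17-72/5)²=169/25
Σ(x-μ)² = 236/5
σ² = (236/5)/5 = 236/25

σ = √(236/25) ≈ 3.0725


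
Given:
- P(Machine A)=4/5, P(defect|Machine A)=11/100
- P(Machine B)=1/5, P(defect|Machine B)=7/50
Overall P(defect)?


P(B) = Σ P(B|Aᵢ)×P(Aᵢ)
  11/100×4/5 = 11/125
  7/50×1/5 = 7/250
Sum = 29/250

P(defect) = 29/250 ≈ 11.60%


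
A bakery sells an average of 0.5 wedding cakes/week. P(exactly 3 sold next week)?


Poisson(λ=0.5): P(X=3) = e^(-λ)×λ^k/k!
= e^(-0.5) × 0.5^3 / 3!
≈ 0.6065306597 × 0.125 / 6 ≈ 0.012636

P(X=3) ≈ 0.012636 ≈ 1.26%


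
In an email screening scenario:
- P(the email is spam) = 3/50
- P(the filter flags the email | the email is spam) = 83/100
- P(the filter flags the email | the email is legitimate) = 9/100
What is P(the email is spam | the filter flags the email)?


Using Bayes' theorem:
P(A|B) = P(B|A)·P(A) / P(B)

P(the filter flags the email) = 83/100 × 3/50 + 9/100 × 47/50
= 249/5000 + 423/5000 = 84/625

P(the email is spam|the filter flags the email) = (249/5000) / (84/625) = 83/224

P(the email is spam|the filter flags the email) = 83/224 ≈ 37.05%


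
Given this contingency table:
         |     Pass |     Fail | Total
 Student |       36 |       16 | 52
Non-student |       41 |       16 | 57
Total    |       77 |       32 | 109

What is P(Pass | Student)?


P(Pass | Student) = 36/(36+16) = 36/52 = 9/13

P(Pass|Student) = 9/13 ≈ 69.23%


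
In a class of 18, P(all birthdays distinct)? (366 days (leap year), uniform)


P(all different) = Π(366-i)/366 for i=0..17
= (366/366)×(365/366)×...×(349/366)
= 0.653862

P ≈ 0.6539 ≈ 65.39%


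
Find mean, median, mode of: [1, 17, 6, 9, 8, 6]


Sorted: [1, 6, 6, 8, 9, 17]
Mean = 47/6
Median = 7
Freq: {1: 1, 17: 1, 6: 2, 9: 1, 8: 1}
Mode: [6]

Mean=47/6, Median=7, Mode=6


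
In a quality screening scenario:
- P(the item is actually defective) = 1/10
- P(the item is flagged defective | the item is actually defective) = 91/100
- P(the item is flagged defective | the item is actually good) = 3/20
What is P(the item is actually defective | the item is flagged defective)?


Using Bayes' theorem:
P(A|B) = P(B|A)·P(A) / P(B)

P(the item is flagged defective) = 91/100 × 1/10 + 3/20 × 9/10
= 91/1000 + 27/200 = 113/500

P(the item is actually defective|the item is flagged defective) = (91/1000) / (113/500) = 91/226

P(the item is actually defective|the item is flagged defective) = 91/226 ≈ 40.27%


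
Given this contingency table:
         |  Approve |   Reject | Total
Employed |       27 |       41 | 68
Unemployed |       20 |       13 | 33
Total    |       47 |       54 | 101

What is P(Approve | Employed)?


P(Approve | Employed) = 27/(27+41) = 27/68

P(Approve|Employed) = 27/68 ≈ 39.71%


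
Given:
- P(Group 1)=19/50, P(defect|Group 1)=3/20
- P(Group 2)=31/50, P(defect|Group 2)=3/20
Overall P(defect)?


P(B) = Σ P(B|Aᵢ)×P(Aᵢ)
  3/20×19/50 = 57/1000
  3/20×31/50 = 93/1000
Sum = 3/20

P(defect) = 3/20 ≈ 15.00%


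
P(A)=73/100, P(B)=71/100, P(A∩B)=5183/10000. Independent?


P(A)×P(B) = 5183/10000
P(A∩B) = 5183/10000
Equal ✓ → Independent

Yes, independent


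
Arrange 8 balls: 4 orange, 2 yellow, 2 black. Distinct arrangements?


8!/(4!×2!×2!) = 420

420


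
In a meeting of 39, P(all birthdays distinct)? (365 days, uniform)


P(all different) = Π(365-i)/365 for i=0..38
= (365/365)×(364/365)×...×(327/365)
= 0.121780

P ≈ 0.1218 ≈ 12.18%


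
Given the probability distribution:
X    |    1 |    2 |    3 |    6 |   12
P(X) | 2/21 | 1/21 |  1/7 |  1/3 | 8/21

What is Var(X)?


E[X] = 151/21
E[X²] = 479/7
Var(X) = E[X²] - (E[X])² = 479/7 - 22801/441 = 7376/441

Var(X) = 7376/441 ≈ 16.7256


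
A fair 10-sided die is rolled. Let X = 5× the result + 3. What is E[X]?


E[die] = (1+10)/2 = 11/2
E[X] = 5×11/2 + 3 = 61/2

E[X] = 61/2


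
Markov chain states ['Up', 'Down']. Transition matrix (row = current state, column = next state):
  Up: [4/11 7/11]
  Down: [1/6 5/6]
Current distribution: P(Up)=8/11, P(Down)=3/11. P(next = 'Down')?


P(next=Down) = Σᵢ P(now=i)×P(i→Down)
= 8/11×7/11 + 3/11×5/6
= 56/121 + 5/22 = 167/242

P = 167/242 ≈ 0.6901


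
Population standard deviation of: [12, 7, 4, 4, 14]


Mean = 41/5
  (12-41/5)²=361/25
  (7-41/5)²=36/25
  (4-41/5)²=441/25
  (4-41/5)²=441/25
  (14-41/5)²=841/25
Σ(x-μ)² = 424/5
σ² = (424/5)/5 = 424/25

σ = √(424/25) ≈ 4.1183


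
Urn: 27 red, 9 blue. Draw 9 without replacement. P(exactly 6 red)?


Hypergeometric: C(27,6)×C(9,3)/C(36,9)
= 296010×84/94143280 = 8073/30566

P(X=6) = 8073/30566 ≈ 26.41%


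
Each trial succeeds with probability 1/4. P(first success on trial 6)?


Geometric: P(X=6) = (1-p)^(k-1)×p = (3/4)^5×1/4 = 243/4096

P(X=6) = 243/4096 ≈ 5.93%


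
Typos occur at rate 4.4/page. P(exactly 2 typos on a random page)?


Poisson(λ=4.4): P(X=2) = e^(-λ)×λ^k/k!
= e^(-4.4) × 4.4^2 / 2!
≈ 0.0122773399 × 19.36 / 2 ≈ 0.118845

P(X=2) ≈ 0.118845 ≈ 11.88%


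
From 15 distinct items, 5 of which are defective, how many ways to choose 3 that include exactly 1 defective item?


Choose 1 of the 5 defective items and 2 of the other 10 items:
C(5,1)×C(10,2) = 5×45 = 225

225


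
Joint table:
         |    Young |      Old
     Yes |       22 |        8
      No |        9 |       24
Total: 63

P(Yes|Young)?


P(Yes|Young) = 22/(22+9) = 22/31

P = 22/31 ≈ 70.97%


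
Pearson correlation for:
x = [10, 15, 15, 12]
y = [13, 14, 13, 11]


n=4, Σx=52, Σy=51, Σxy=667, Σx²=694, Σy²=655
r = (4×667 - 52×51)/√((4×694 - 52²)(4×655 - 51²))
= 16/√(72×19) = 16/√1368 ≈ 16/36.9865 ≈ 0.4326

r ≈ 0.4326


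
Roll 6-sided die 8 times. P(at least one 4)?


P(no 4)^8 = (5/6)^8 = 390625/1679616
P(≥1) = 1 - 390625/1679616 = 1288991/1679616

P = 1288991/1679616 ≈ 76.74%


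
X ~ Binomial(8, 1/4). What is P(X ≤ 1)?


P(X ≤ 1) = Σ P(X=i) for i=0..1
P(X=0) = 6561/65536
P(X=1) = 2187/8192
Sum = 24057/65536

P(X ≤ 1) = 24057/65536 ≈ 36.71%


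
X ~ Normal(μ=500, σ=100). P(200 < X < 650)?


z₁=(200-500)/100=-3.0, z₂=(650-500)/100=1.5
P = Φ(1.5) - Φ(-3.0) = 0.933193 - 0.001350 = 0.931843 ≈ 0.9318

P(200 < X < 650) ≈ 0.9318


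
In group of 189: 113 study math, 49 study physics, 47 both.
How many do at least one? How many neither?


|A∪B| = 113+49-47 = 115
Neither = 189-115 = 74

At least one: 115; Neither: 74


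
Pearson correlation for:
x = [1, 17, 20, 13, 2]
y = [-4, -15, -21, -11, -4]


n=5, Σx=53, Σy=-55, Σxy=-830, Σx²=863, Σy²=819
r = (5×(-830) - 53×(-55))/√((5×863 - 53²)(5×819 - (-55)²))
= -1235/√(1506×1070) = -1235/√1611420 ≈ -1235/1269.4172 ≈ -0.9729

r ≈ -0.9729


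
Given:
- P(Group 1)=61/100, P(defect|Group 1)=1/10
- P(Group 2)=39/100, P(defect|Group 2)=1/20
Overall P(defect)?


P(B) = Σ P(B|Aᵢ)×P(Aᵢ)
  1/10×61/100 = 61/1000
  1/20×39/100 = 39/2000
Sum = 161/2000

P(defect) = 161/2000 ≈ 8.05%


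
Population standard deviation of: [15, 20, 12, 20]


Mean = 67/4
  (15-67/4)²=49/16
  (20-67/4)²=169/16
  (12-67/4)²=361/16
  (20-67/4)²=169/16
Σ(x-μ)² = 187/4
σ² = (187/4)/4 = 187/16

σ = √(187/16) ≈ 3.4187


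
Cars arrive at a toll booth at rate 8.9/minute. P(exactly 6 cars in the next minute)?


Poisson(λ=8.9): P(X=6) = e^(-λ)×λ^k/k!
= e^(-8.9) × 8.9^6 / 6!
≈ 0.0001363889265 × 496981.290961 / 720 ≈ 0.094143

P(X=6) ≈ 0.094143 ≈ 9.41%


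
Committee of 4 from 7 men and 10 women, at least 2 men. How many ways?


Count by #men:
  2M,2W: C(7,2)×C(10,2)=945
  3M,1W: C(7,3)×C(10,1)=350
  4M,0W: C(7,4)×C(10,0)=35
Total = 1330

1330


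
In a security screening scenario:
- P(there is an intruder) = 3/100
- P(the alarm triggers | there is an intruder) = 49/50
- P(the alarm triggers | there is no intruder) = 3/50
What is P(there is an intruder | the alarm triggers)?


Using Bayes' theorem:
P(A|B) = P(B|A)·P(A) / P(B)

P(the alarm triggers) = 49/50 × 3/100 + 3/50 × 97/100
= 147/5000 + 291/5000 = 219/2500

P(there is an intruder|the alarm triggers) = (147/5000) / (219/2500) = 49/146

P(there is an intruder|the alarm triggers) = 49/146 ≈ 33.56%


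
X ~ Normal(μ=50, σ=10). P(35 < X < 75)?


z₁=(35-50)/10=-1.5, z₂=(75-50)/10=2.5
P = Φ(2.5) - Φ(-1.5) = 0.993790 - 0.066807 = 0.926983 ≈ 0.9270

P(35 < X < 75) ≈ 0.9270


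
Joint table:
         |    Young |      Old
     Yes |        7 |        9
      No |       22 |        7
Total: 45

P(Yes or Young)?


P(Yes∨Young) = P(Yes) + P(Young) - P(Yes∧Young)
= (16 + 29 - 7)/45 = 38/45

P = 38/45 ≈ 84.44%


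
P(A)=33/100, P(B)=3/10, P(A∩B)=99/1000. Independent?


P(A)×P(B) = 99/1000
P(A∩B) = 99/1000
Equal ✓ → Independent

Yes, independent


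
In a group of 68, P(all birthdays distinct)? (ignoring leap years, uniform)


P(all different) = Π(365-i)/365 for i=0..67
= (365/365)×(364/365)×...×(298/365)
= 0.001274

P ≈ 0.0013 ≈ 0.13%


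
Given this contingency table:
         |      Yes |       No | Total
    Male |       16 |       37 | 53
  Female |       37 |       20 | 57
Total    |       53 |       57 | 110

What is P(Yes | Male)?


P(Yes | Male) = 16/(16+37) = 16/53

P(Yes|Male) = 16/53 ≈ 30.19%


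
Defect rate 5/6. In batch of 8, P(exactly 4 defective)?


Binomial: P(X=4) = C(8,4)×p^4×(1-p)^4
= 70 × 625/1296 × 1/1296 = 21875/839808

P(X=4) = 21875/839808 ≈ 2.60%


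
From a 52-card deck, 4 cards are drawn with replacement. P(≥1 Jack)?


P(not a Jack) = 48/52 = 12/13
P(none in 4 draws) = (12/13)^4 = 20736/28561
P(≥1 Jack) = 1 - 20736/28561 = 7825/28561

P = 7825/28561 ≈ 27.40%


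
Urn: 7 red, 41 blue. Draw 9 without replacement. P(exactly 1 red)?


Hypergeometric: C(7,1)×C(41,8)/C(48,9)
= 7×95548245/1677106640 = 3262623/8181008

P(X=1) = 3262623/8181008 ≈ 39.88%


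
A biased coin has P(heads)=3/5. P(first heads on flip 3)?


Geometric: P(X=3) = (1-p)^(k-1)×p = (2/5)^2×3/5 = 12/125

P(X=3) = 12/125 ≈ 9.60%


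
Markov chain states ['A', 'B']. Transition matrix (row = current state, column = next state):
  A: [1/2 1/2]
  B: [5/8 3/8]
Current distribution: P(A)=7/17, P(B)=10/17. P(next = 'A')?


P(next=A) = Σᵢ P(now=i)×P(i→A)
= 7/17×1/2 + 10/17×5/8
= 7/34 + 25/68 = 39/68

P = 39/68 ≈ 0.5735


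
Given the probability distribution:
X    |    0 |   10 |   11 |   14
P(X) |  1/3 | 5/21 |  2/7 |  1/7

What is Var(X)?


E[X] = 158/21
E[X²] = 1814/21
Var(X) = E[X²] - (E[X])² = 1814/21 - 24964/441 = 13130/441

Var(X) = 13130/441 ≈ 29.7732


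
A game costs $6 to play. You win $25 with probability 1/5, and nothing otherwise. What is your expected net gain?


E[gain] = (25-6)×1/5 + (-6)×4/5
= 19/5 - 24/5 = -1

Expected net gain = $-1 ≈ $-1.00


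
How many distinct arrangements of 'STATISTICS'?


Letters: 10, freq: {'S': 3, 'T': 3, 'A': 1, 'I': 2, 'C': 1}
10!/(3!×3!×1!×2!×1!) = 3628800/72 = 50400

50400


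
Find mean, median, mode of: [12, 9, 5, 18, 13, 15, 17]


Sorted: [5, 9, 12, 13, 15, 17, 18]
Mean = 89/7
Median = 13
Freq: {12: 1, 9: 1, 5: 1, 18: 1, 13: 1, 15: 1, 17: 1}
Mode: No mode

Mean=89/7, Median=13, Mode=No mode


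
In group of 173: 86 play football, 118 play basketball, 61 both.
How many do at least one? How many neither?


|A∪B| = 86+118-61 = 143
Neither = 173-143 = 30

At least one: 143; Neither: 30


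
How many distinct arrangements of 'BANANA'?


Letters: 6, freq: {'B': 1, 'A': 3, 'N': 2}
6!/(1!×3!×2!) = 720/12 = 60

60


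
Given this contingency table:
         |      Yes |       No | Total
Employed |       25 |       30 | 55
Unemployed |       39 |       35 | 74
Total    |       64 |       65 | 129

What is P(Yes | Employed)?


P(Yes | Employed) = 25/(25+30) = 25/55 = 5/11

P(Yes|Employed) = 5/11 ≈ 45.45%


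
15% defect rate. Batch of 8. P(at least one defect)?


P(all good) = (17/20)^8 = 6975757441/25600000000
P(≥1 defect) = 18624242559/25600000000

P = 18624242559/25600000000 ≈ 72.75%


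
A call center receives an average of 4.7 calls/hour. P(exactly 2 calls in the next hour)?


Poisson(λ=4.7): P(X=2) = e^(-λ)×λ^k/k!
= e^(-4.7) × 4.7^2 / 2!
≈ 0.009095277102 × 22.09 / 2 ≈ 0.100457

P(X=2) ≈ 0.100457 ≈ 10.05%


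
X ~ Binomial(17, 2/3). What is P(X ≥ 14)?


P(X ≥ 14) = Σ P(X=i) for i=14..17
P(X=14) = 11141120/129140163
P(X=15) = 4456448/129140163
P(X=16) = 1114112/129140163
P(X=17) = 131072/129140163
Sum = 16842752/129140163

P(X ≥ 14) = 16842752/129140163 ≈ 13.04%


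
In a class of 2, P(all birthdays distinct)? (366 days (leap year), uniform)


P(all different) = Π(366-i)/366 for i=0..1
= (366/366)×(365/366)×...×(365/366)
= 0.997268

P ≈ 0.9973 ≈ 99.73%
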